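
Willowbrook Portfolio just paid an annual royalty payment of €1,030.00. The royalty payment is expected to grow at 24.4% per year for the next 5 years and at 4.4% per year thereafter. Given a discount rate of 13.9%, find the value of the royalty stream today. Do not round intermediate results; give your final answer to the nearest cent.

€24353.18

D_1 = 1281.32000
D_2 = 1593.96208
D_3 = 1982.88883
D_4 = 2466.71370
D_5 = 3068.59184
Terminal value at year 5: TV = D_5×(1+g_2)/(r−g_2) = 3203.60989/0.095 = 33722.20932
P_0 = D_1/(1+r)^1 + D_2/(1+r)^2 + D_3/(1+r)^3 + D_4/(1+r)^4 + D_5/(1+r)^5 + TV/(1+r)^5
    = 1124.95171 + 1228.65665 + 1341.92175 + 1465.62833 + 1600.73893 + 17591.27830 = 24353.17568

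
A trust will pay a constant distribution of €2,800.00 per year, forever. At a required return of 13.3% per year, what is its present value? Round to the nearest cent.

€21052.63

Level perpetuity: PV = C / r = €2,800.00 / 0.133 = €21,052.63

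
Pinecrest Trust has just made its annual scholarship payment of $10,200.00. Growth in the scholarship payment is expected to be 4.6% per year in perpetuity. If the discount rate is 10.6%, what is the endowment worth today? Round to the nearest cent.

D₁ = D₀ × (1 + g) = $10,200.00 × 1.046 = $10,669.2000
Growing perpetuity: P = D₁ / (r − g) = $10,669.2000 / (0.106 − 0.046) = $177,820.00

$177820.00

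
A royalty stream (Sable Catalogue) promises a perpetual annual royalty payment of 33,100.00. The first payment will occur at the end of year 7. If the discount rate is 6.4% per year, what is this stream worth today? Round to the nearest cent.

Value at end of year 6: C / r = 33,100.00 / 0.064 = 517,187.5000
Discount to today: PV = 517,187.5000 / (1 + 0.064)^6 = 517,187.5000 / 1.450941 = 356,449.70

356449.70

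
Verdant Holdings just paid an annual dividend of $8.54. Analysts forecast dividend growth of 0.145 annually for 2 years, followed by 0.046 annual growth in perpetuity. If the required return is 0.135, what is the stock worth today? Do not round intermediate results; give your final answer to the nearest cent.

$119.45

D_1 = 9.77830
D_2 = 11.19615
Terminal value at year 2: TV = D_2×(1+g_2)/(r−g_2) = 11.71118/0.089 = 131.58625
P_0 = D_1/(1+r)^1 + D_2/(1+r)^2 + TV/(1+r)^2
    = 8.61524 + 8.69115 + 102.14540 = 119.45179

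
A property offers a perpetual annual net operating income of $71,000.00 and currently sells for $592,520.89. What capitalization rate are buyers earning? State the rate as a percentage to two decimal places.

P = C/r ⇒ r = C/P = $71,000.00/$592,520.89 = 0.119827

11.98%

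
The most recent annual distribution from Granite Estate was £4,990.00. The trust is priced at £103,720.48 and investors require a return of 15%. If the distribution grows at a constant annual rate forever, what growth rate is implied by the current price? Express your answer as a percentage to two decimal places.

P = D₀(1+g)/(r−g) ⇒ P(r−g) = D₀(1+g) ⇒ g(P+D₀) = P·r − D₀
g = (P·r − D₀)/(P + D₀) = (£103,720.48×0.15 − £4,990.00) / (£103,720.48 + £4,990.00) = 0.097213

9.72%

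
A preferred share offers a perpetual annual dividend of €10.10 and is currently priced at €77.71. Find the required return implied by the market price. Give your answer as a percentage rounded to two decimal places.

13.00%

P = C/r ⇒ r = C/P = €10.10/€77.71 = 0.129970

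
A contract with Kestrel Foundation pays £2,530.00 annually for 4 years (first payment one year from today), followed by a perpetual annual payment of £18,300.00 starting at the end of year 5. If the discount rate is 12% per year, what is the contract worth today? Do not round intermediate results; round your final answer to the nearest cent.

£104601.00

PV of 4-year annuity: £2,530.00 × [1 − (1+0.12)^−4] / 0.12 = 7684.49385
Perpetuity value at year 4: £18,300.00 / 0.12 = 152500.00000
PV of perpetuity: 152500.00000 / (1+0.12)^4 = 96916.50696
Total PV = 7684.49385 + 96916.50696 = 104601.00080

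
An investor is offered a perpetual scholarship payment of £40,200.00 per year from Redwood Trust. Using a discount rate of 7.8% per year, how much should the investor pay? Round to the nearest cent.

Level perpetuity: PV = C / r = £40,200.00 / 0.078 = £515,384.62

£515384.62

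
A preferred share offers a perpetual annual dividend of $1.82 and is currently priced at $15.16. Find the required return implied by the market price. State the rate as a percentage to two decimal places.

P = C/r ⇒ r = C/P = $1.82/$15.16 = 0.120053

12.01%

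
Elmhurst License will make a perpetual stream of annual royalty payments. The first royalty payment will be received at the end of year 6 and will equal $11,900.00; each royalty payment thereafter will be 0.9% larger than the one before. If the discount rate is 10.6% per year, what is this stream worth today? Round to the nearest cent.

Value at end of year 5: C₁ / (r − g) = $11,900.00 / (0.106 − 0.009) = $122,680.4124
Discount to today: PV = $122,680.4124 / (1 + 0.106)^5 = $122,680.4124 / 1.654915 = $74,130.95

$74130.95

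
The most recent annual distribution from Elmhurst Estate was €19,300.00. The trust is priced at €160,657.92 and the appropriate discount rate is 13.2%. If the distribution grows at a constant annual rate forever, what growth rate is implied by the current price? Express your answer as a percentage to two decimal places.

P = D₀(1+g)/(r−g) ⇒ P(r−g) = D₀(1+g) ⇒ g(P+D₀) = P·r − D₀
g = (P·r − D₀)/(P + D₀) = (€160,657.92×0.132 − €19,300.00) / (€160,657.92 + €19,300.00) = 0.010596

1.06%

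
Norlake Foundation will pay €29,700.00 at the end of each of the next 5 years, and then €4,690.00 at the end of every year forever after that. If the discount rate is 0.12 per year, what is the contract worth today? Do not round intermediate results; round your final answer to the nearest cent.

€129238.79

PV of 5-year annuity: €29,700.00 × [1 − (1+0.12)^−5] / 0.12 = 107061.85321
Perpetuity value at year 5: €4,690.00 / 0.12 = 39083.33333
PV of perpetuity: 39083.33333 / (1+0.12)^5 = 22176.93294
Total PV = 107061.85321 + 22176.93294 = 129238.78615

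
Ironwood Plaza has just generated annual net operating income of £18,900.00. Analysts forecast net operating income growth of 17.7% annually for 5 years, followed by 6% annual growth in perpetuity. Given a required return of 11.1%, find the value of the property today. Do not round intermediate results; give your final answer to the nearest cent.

£636951.52

D_1 = 22245.30000
D_2 = 26182.71810
D_3 = 30817.05920
D_4 = 36271.67868
D_5 = 42691.76581
Terminal value at year 5: TV = D_5×(1+g_2)/(r−g_2) = 45253.27176/0.051 = 887319.05408
P_0 = D_1/(1+r)^1 + D_2/(1+r)^2 + D_3/(1+r)^3 + D_4/(1+r)^4 + D_5/(1+r)^5 + TV/(1+r)^5
    = 20022.77228 + 21212.24390 + 22472.37720 + 23807.36990 + 25221.66911 + 524215.08337 = 636951.51575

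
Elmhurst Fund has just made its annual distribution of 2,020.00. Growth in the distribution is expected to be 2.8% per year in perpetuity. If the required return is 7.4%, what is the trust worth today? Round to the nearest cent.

D₁ = D₀ × (1 + g) = 2,020.00 × 1.028 = 2,076.5600
Growing perpetuity: P = D₁ / (r − g) = 2,076.5600 / (0.074 − 0.028) = 45,142.61

45142.61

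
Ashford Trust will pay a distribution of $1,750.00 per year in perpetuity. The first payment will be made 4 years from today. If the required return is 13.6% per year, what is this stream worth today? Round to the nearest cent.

$8777.36

Value at end of year 3: C / r = $1,750.00 / 0.136 = $12,867.6471
Discount to today: PV = $12,867.6471 / (1 + 0.136)^3 = $12,867.6471 / 1.466003 = $8,777.36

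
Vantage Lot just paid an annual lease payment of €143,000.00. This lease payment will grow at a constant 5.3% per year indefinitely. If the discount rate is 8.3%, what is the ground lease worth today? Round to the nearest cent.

D₁ = D₀ × (1 + g) = €143,000.00 × 1.053 = €150,579.0000
Growing perpetuity: P = D₁ / (r − g) = €150,579.0000 / (0.083 − 0.053) = €5,019,300.00

€5019300.00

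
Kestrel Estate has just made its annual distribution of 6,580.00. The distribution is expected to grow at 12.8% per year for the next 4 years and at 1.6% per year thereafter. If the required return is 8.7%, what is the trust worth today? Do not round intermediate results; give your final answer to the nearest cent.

D_1 = 7422.24000
D_2 = 8372.28672
D_3 = 9443.93942
D_4 = 10652.76367
Terminal value at year 4: TV = D_4×(1+g_2)/(r−g_2) = 10823.20788/0.071 = 152439.54767
P_0 = D_1/(1+r)^1 + D_2/(1+r)^2 + D_3/(1+r)^3 + D_4/(1+r)^4 + TV/(1+r)^4
    = 6828.18767 + 7085.73661 + 7352.99990 + 7630.34397 + 109189.14746 = 138086.41562

138086.42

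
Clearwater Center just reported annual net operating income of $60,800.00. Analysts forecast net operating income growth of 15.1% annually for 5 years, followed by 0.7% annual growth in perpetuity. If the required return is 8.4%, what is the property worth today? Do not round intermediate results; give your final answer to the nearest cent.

D_1 = 69980.80000
D_2 = 80547.90080
D_3 = 92710.63382
D_4 = 106709.93953
D_5 = 122823.14040
Terminal value at year 5: TV = D_5×(1+g_2)/(r−g_2) = 123682.90238/0.077 = 1606271.45947
P_0 = D_1/(1+r)^1 + D_2/(1+r)^2 + D_3/(1+r)^3 + D_4/(1+r)^4 + D_5/(1+r)^5 + TV/(1+r)^5
    = 64557.93358 + 68548.13796 + 72784.96937 + 77283.67135 + 82060.42963 + 1073179.90441 = 1438415.04629

$1438415.05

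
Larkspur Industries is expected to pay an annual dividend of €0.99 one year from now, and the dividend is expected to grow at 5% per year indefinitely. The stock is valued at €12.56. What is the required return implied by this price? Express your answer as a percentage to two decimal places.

12.88%

P = D₁/(r − g) ⇒ r = D₁/P + g = €0.9900/€12.56 + 0.05 = 0.078822 + 0.05 = 0.128822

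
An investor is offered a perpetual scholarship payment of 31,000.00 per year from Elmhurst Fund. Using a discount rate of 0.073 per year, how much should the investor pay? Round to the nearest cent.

Level perpetuity: PV = C / r = 31,000.00 / 0.073 = 424,657.53

424657.53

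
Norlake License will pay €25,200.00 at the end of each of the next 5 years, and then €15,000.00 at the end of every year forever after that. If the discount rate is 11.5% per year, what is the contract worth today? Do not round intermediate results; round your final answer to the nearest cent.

PV of 5-year annuity: €25,200.00 × [1 − (1+0.115)^−5] / 0.115 = 91976.92174
Perpetuity value at year 5: €15,000.00 / 0.115 = 130434.78261
PV of perpetuity: 130434.78261 / (1+0.115)^5 = 75686.61490
Total PV = 91976.92174 + 75686.61490 = 167663.53665

€167663.54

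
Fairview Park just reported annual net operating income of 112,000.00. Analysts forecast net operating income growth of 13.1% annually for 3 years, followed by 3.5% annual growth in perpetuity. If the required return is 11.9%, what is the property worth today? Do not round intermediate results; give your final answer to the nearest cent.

1768132.68

D_1 = 126672.00000
D_2 = 143266.03200
D_3 = 162033.88219
Terminal value at year 3: TV = D_3×(1+g_2)/(r−g_2) = 167705.06807/0.084 = 1996488.90558
P_0 = D_1/(1+r)^1 + D_2/(1+r)^2 + D_3/(1+r)^3 + TV/(1+r)^3
    = 113201.07239 + 114415.02490 + 115641.99568 + 1424874.58965 = 1768132.68262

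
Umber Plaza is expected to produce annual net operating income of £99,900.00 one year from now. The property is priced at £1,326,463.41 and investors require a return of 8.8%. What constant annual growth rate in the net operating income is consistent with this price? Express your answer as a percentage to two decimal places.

P = D₁/(r−g) ⇒ g = r − D₁/P = 0.088 − £99,900.00/£1,326,463.41 = 0.012687

1.27%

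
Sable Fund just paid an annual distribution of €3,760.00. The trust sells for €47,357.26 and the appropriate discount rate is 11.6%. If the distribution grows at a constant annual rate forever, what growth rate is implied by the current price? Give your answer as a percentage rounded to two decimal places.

3.39%

P = D₀(1+g)/(r−g) ⇒ P(r−g) = D₀(1+g) ⇒ g(P+D₀) = P·r − D₀
g = (P·r − D₀)/(P + D₀) = (€47,357.26×0.116 − €3,760.00) / (€47,357.26 + €3,760.00) = 0.033911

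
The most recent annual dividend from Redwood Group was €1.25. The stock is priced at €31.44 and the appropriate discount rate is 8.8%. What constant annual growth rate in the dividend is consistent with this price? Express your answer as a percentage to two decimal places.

P = D₀(1+g)/(r−g) ⇒ P(r−g) = D₀(1+g) ⇒ g(P+D₀) = P·r − D₀
g = (P·r − D₀)/(P + D₀) = (€31.44×0.088 − €1.25) / (€31.44 + €1.25) = 0.046397

4.64%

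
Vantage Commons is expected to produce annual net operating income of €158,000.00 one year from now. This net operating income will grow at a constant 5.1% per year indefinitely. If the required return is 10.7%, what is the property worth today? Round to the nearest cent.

Growing perpetuity: P = D₁ / (r − g) = €158,000.0000 / (0.107 − 0.051) = €2,821,428.57

€2821428.57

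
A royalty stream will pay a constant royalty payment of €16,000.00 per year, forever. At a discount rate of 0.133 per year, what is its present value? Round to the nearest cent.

Level perpetuity: PV = C / r = €16,000.00 / 0.133 = €120,300.75

€120300.75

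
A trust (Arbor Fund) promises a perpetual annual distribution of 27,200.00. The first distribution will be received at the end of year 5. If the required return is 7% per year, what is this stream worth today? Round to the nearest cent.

Value at end of year 4: C / r = 27,200.00 / 0.07 = 388,571.4286
Discount to today: PV = 388,571.4286 / (1 + 0.07)^4 = 388,571.4286 / 1.310796 = 296,439.28

296439.28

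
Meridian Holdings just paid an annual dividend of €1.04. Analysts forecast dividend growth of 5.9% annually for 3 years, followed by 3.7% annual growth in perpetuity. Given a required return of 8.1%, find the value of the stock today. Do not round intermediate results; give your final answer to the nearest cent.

D_1 = 1.10136
D_2 = 1.16634
D_3 = 1.23515
Terminal value at year 3: TV = D_3×(1+g_2)/(r−g_2) = 1.28086/0.044 = 29.11034
P_0 = D_1/(1+r)^1 + D_2/(1+r)^2 + D_3/(1+r)^3 + TV/(1+r)^3
    = 1.01883 + 0.99810 + 0.97779 + 23.04466 = 26.03938

€26.04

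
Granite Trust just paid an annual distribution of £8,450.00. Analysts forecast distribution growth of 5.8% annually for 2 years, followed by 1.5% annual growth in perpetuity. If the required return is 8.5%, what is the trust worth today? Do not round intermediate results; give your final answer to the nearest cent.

£132777.26

D_1 = 8940.10000
D_2 = 9458.62580
Terminal value at year 2: TV = D_2×(1+g_2)/(r−g_2) = 9600.50519/0.07 = 137150.07410
P_0 = D_1/(1+r)^1 + D_2/(1+r)^2 + TV/(1+r)^2
    = 8239.72350 + 8034.67969 + 116502.85553 = 132777.25872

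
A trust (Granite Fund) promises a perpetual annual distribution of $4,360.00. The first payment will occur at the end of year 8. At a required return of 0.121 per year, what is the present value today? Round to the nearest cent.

$16198.02

Value at end of year 7: C / r = $4,360.00 / 0.121 = $36,033.0579
Discount to today: PV = $36,033.0579 / (1 + 0.121)^7 = $36,033.0579 / 2.224535 = $16,198.02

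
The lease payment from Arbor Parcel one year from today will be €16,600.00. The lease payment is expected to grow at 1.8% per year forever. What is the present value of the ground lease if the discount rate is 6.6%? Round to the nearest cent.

Growing perpetuity: P = D₁ / (r − g) = €16,600.0000 / (0.066 − 0.018) = €345,833.33

€345833.33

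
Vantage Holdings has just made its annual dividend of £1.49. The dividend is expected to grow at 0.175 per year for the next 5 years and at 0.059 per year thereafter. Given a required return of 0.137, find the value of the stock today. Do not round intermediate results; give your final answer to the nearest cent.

£32.07

D_1 = 1.75075
D_2 = 2.05713
D_3 = 2.41713
D_4 = 2.84013
D_5 = 3.33715
Terminal value at year 5: TV = D_5×(1+g_2)/(r−g_2) = 3.53404/0.078 = 45.30822
P_0 = D_1/(1+r)^1 + D_2/(1+r)^2 + D_3/(1+r)^3 + D_4/(1+r)^4 + D_5/(1+r)^5 + TV/(1+r)^5
    = 1.53980 + 1.59126 + 1.64444 + 1.69940 + 1.75620 + 23.84375 = 32.07485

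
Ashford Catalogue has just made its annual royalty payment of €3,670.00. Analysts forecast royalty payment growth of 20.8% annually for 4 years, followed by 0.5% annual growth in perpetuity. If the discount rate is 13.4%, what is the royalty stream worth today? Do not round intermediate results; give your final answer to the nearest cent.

D_1 = 4433.36000
D_2 = 5355.49888
D_3 = 6469.44265
D_4 = 7815.08672
Terminal value at year 4: TV = D_4×(1+g_2)/(r−g_2) = 7854.16215/0.129 = 60884.97792
P_0 = D_1/(1+r)^1 + D_2/(1+r)^2 + D_3/(1+r)^3 + D_4/(1+r)^4 + TV/(1+r)^4
    = 3909.48854 + 4164.60507 + 4436.36942 + 4725.86796 + 36817.80851 = 54054.13950

€54054.14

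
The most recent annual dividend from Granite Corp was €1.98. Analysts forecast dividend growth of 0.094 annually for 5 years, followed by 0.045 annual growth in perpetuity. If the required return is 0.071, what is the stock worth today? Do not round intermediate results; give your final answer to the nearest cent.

D_1 = 2.16612
D_2 = 2.36974
D_3 = 2.59249
D_4 = 2.83618
D_5 = 3.10279
Terminal value at year 5: TV = D_5×(1+g_2)/(r−g_2) = 3.24241/0.026 = 124.70812
P_0 = D_1/(1+r)^1 + D_2/(1+r)^2 + D_3/(1+r)^3 + D_4/(1+r)^4 + D_5/(1+r)^5 + TV/(1+r)^5
    = 2.02252 + 2.06596 + 2.11032 + 2.15564 + 2.20193 + 88.50084 = 99.05721

€99.06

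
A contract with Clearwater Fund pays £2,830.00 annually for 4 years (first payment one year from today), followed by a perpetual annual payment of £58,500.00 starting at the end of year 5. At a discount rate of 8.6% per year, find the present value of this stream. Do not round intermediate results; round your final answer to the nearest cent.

£498282.43

PV of 4-year annuity: £2,830.00 × [1 − (1+0.086)^−4] / 0.086 = 9249.48576
Perpetuity value at year 4: £58,500.00 / 0.086 = 680232.55814
PV of perpetuity: 680232.55814 / (1+0.086)^4 = 489032.94086
Total PV = 9249.48576 + 489032.94086 = 498282.42662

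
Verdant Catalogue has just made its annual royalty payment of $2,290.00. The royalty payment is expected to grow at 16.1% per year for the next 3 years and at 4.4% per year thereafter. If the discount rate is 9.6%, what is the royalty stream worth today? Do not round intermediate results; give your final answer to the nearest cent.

$62368.51

D_1 = 2658.69000
D_2 = 3086.73909
D_3 = 3583.70408
Terminal value at year 3: TV = D_3×(1+g_2)/(r−g_2) = 3741.38706/0.052 = 71949.75121
P_0 = D_1/(1+r)^1 + D_2/(1+r)^2 + D_3/(1+r)^3 + TV/(1+r)^3
    = 2425.81204 + 2569.67863 + 2722.07746 + 54650.93974 = 62368.50787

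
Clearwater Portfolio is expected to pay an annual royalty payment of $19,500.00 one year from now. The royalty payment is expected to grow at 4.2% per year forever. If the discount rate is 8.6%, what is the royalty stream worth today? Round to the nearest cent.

$443181.82

Growing perpetuity: P = D₁ / (r − g) = $19,500.0000 / (0.086 − 0.042) = $443,181.82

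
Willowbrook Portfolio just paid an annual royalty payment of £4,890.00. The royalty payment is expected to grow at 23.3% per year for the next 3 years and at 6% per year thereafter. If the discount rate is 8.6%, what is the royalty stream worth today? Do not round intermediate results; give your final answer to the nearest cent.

D_1 = 6029.37000
D_2 = 7434.21321
D_3 = 9166.38489
Terminal value at year 3: TV = D_3×(1+g_2)/(r−g_2) = 9716.36798/0.026 = 373706.46082
P_0 = D_1/(1+r)^1 + D_2/(1+r)^2 + D_3/(1+r)^3 + TV/(1+r)^3
    = 5551.90608 + 6303.40718 + 7156.63080 + 291770.33260 = 310782.27665

£310782.28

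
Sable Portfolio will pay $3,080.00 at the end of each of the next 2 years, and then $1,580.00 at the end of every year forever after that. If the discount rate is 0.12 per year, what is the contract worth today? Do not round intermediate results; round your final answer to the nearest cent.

PV of 2-year annuity: $3,080.00 × [1 − (1+0.12)^−2] / 0.12 = 5205.35714
Perpetuity value at year 2: $1,580.00 / 0.12 = 13166.66667
PV of perpetuity: 13166.66667 / (1+0.12)^2 = 10496.38605
Total PV = 5205.35714 + 10496.38605 = 15701.74320

$15701.74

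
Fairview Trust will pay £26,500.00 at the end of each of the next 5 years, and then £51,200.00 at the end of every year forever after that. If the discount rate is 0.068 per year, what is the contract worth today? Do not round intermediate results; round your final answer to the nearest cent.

PV of 5-year annuity: £26,500.00 × [1 − (1+0.068)^−5] / 0.068 = 109239.57423
Perpetuity value at year 5: £51,200.00 / 0.068 = 752941.17647
PV of perpetuity: 752941.17647 / (1+0.068)^5 = 541882.07456
Total PV = 109239.57423 + 541882.07456 = 651121.64879

£651121.65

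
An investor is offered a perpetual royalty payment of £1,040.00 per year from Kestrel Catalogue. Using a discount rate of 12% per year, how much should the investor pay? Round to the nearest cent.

Level perpetuity: PV = C / r = £1,040.00 / 0.12 = £8,666.67

£8666.67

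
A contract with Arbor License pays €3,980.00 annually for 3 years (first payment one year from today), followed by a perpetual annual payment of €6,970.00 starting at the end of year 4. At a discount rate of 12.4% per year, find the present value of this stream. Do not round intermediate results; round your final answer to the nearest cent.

€49077.28

PV of 3-year annuity: €3,980.00 × [1 − (1+0.124)^−3] / 0.124 = 9493.96321
Perpetuity value at year 3: €6,970.00 / 0.124 = 56209.67742
PV of perpetuity: 56209.67742 / (1+0.124)^3 = 39583.31471
Total PV = 9493.96321 + 39583.31471 = 49077.27792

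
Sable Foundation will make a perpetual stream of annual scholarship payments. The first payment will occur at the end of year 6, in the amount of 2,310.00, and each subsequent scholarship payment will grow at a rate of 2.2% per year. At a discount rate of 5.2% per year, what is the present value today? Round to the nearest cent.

59760.20

Value at end of year 5: C₁ / (r − g) = 2,310.00 / (0.052 − 0.022) = 77,000.0000
Discount to today: PV = 77,000.0000 / (1 + 0.052)^5 = 77,000.0000 / 1.288483 = 59,760.20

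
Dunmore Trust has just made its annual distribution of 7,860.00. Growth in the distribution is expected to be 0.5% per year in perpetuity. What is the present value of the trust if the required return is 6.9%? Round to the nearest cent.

D₁ = D₀ × (1 + g) = 7,860.00 × 1.005 = 7,899.3000
Growing perpetuity: P = D₁ / (r − g) = 7,899.3000 / (0.069 − 0.005) = 123,426.56

123426.56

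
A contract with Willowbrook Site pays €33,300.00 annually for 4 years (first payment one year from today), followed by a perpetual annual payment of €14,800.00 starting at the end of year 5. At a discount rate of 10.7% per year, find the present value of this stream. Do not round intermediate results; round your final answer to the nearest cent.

€196082.58

PV of 4-year annuity: €33,300.00 × [1 − (1+0.107)^−4] / 0.107 = 103976.67654
Perpetuity value at year 4: €14,800.00 / 0.107 = 138317.75701
PV of perpetuity: 138317.75701 / (1+0.107)^4 = 92105.90077
Total PV = 103976.67654 + 92105.90077 = 196082.57731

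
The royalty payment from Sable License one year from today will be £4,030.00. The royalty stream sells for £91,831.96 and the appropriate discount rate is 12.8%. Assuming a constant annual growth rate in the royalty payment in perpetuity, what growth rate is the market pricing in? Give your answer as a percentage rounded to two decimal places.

8.41%

P = D₁/(r−g) ⇒ g = r − D₁/P = 0.128 − £4,030.00/£91,831.96 = 0.084115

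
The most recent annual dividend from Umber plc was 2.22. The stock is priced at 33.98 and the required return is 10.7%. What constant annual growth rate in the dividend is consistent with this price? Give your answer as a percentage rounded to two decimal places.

3.91%

P = D₀(1+g)/(r−g) ⇒ P(r−g) = D₀(1+g) ⇒ g(P+D₀) = P·r − D₀
g = (P·r − D₀)/(P + D₀) = (33.98×0.107 − 2.22) / (33.98 + 2.22) = 0.039112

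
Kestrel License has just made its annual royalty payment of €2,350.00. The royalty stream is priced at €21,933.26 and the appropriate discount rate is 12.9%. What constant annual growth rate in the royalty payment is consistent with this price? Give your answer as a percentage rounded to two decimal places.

P = D₀(1+g)/(r−g) ⇒ P(r−g) = D₀(1+g) ⇒ g(P+D₀) = P·r − D₀
g = (P·r − D₀)/(P + D₀) = (€21,933.26×0.129 − €2,350.00) / (€21,933.26 + €2,350.00) = 0.019742

1.97%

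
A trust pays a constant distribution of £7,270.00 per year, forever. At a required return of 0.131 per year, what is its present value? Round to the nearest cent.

£55496.18

Level perpetuity: PV = C / r = £7,270.00 / 0.131 = £55,496.18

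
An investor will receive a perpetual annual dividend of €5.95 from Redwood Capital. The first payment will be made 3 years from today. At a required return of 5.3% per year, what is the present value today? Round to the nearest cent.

€101.25

Value at end of year 2: C / r = €5.95 / 0.053 = €112.2642
Discount to today: PV = €112.2642 / (1 + 0.053)^2 = €112.2642 / 1.108809 = €101.25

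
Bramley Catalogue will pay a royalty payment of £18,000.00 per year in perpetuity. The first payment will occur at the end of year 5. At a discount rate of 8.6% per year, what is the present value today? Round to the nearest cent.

£150471.67

Value at end of year 4: C / r = £18,000.00 / 0.086 = £209,302.3256
Discount to today: PV = £209,302.3256 / (1 + 0.086)^4 = £209,302.3256 / 1.390975 = £150,471.67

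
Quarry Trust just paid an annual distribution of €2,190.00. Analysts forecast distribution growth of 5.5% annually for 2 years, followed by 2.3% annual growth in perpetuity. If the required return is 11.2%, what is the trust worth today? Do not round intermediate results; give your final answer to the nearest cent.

€26707.17

D_1 = 2310.45000
D_2 = 2437.52475
Terminal value at year 2: TV = D_2×(1+g_2)/(r−g_2) = 2493.58782/0.089 = 28017.84067
P_0 = D_1/(1+r)^1 + D_2/(1+r)^2 + TV/(1+r)^2
    = 2077.74281 + 1971.23980 + 22658.18334 = 26707.16595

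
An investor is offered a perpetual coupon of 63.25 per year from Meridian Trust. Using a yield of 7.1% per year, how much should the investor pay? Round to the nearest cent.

890.85

Level perpetuity: PV = C / r = 63.25 / 0.071 = 890.85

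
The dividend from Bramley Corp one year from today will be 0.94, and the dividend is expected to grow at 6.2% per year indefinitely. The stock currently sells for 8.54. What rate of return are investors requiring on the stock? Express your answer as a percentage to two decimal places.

17.21%

P = D₁/(r − g) ⇒ r = D₁/P + g = 0.9400/8.54 + 0.062 = 0.110070 + 0.062 = 0.172070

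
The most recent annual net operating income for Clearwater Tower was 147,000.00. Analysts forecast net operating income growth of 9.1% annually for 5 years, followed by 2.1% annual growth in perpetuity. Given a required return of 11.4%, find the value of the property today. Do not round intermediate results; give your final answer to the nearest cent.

2144687.16

D_1 = 160377.00000
D_2 = 174971.30700
D_3 = 190893.69594
D_4 = 208265.02227
D_5 = 227217.13929
Terminal value at year 5: TV = D_5×(1+g_2)/(r−g_2) = 231988.69922/0.093 = 2494502.14214
P_0 = D_1/(1+r)^1 + D_2/(1+r)^2 + D_3/(1+r)^3 + D_4/(1+r)^4 + D_5/(1+r)^5 + TV/(1+r)^5
    = 143964.99102 + 140992.64381 + 138081.66463 + 135230.78646 + 132438.76842 + 1453978.30710 = 2144687.16145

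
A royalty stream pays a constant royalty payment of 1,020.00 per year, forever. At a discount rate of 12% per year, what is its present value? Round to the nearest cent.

8500.00

Level perpetuity: PV = C / r = 1,020.00 / 0.12 = 8,500.00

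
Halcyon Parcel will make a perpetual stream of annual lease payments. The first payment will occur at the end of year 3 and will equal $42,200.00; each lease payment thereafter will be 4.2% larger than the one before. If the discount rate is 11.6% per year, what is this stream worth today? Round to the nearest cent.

$457880.70

Value at end of year 2: C₁ / (r − g) = $42,200.00 / (0.116 − 0.042) = $570,270.2703
Discount to today: PV = $570,270.2703 / (1 + 0.116)^2 = $570,270.2703 / 1.245456 = $457,880.70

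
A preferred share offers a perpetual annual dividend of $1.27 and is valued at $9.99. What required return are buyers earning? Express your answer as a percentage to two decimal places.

P = C/r ⇒ r = C/P = $1.27/$9.99 = 0.127127

12.71%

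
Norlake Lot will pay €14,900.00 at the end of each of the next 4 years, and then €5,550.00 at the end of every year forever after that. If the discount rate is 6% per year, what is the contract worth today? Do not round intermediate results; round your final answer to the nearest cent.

€124898.74

PV of 4-year annuity: €14,900.00 × [1 − (1+0.06)^−4] / 0.06 = 51630.07363
Perpetuity value at year 4: €5,550.00 / 0.06 = 92500.00000
PV of perpetuity: 92500.00000 / (1+0.06)^4 = 73268.66385
Total PV = 51630.07363 + 73268.66385 = 124898.73748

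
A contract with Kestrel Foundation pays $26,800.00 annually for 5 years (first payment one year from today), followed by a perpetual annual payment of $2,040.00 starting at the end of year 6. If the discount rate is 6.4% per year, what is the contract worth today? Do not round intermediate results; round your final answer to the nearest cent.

PV of 5-year annuity: $26,800.00 × [1 − (1+0.064)^−5] / 0.064 = 111673.43050
Perpetuity value at year 5: $2,040.00 / 0.064 = 31875.00000
PV of perpetuity: 31875.00000 / (1+0.064)^5 = 23374.48514
Total PV = 111673.43050 + 23374.48514 = 135047.91564

$135047.92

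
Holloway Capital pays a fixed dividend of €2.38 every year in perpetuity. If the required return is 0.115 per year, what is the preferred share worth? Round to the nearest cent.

Level perpetuity: PV = C / r = €2.38 / 0.115 = €20.70

€20.70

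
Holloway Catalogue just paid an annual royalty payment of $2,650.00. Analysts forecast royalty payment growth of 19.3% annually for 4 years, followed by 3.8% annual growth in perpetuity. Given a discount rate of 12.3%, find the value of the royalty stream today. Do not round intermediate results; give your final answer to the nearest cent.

D_1 = 3161.45000
D_2 = 3771.60985
D_3 = 4499.53055
D_4 = 5367.93995
Terminal value at year 4: TV = D_4×(1+g_2)/(r−g_2) = 5571.92167/0.085 = 65552.01959
P_0 = D_1/(1+r)^1 + D_2/(1+r)^2 + D_3/(1+r)^3 + D_4/(1+r)^4 + TV/(1+r)^4
    = 2815.18255 + 2990.66142 + 3177.07843 + 3375.11538 + 41216.11484 = 53574.15261

$53574.15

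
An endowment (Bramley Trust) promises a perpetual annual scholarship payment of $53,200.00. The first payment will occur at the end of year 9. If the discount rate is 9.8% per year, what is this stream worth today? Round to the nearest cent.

$256960.78

Value at end of year 8: C / r = $53,200.00 / 0.098 = $542,857.1429
Discount to today: PV = $542,857.1429 / (1 + 0.098)^8 = $542,857.1429 / 2.112607 = $256,960.78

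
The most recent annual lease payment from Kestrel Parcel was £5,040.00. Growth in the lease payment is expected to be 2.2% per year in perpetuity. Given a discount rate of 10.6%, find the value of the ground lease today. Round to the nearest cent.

£61320.00

D₁ = D₀ × (1 + g) = £5,040.00 × 1.022 = £5,150.8800
Growing perpetuity: P = D₁ / (r − g) = £5,150.8800 / (0.106 − 0.022) = £61,320.00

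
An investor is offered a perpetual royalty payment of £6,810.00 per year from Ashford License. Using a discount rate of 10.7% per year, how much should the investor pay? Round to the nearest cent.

£63644.86

Level perpetuity: PV = C / r = £6,810.00 / 0.107 = £63,644.86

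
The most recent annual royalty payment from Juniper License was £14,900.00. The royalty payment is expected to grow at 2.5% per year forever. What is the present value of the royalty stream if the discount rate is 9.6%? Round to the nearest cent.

D₁ = D₀ × (1 + g) = £14,900.00 × 1.025 = £15,272.5000
Growing perpetuity: P = D₁ / (r − g) = £15,272.5000 / (0.096 − 0.025) = £215,105.63

£215105.63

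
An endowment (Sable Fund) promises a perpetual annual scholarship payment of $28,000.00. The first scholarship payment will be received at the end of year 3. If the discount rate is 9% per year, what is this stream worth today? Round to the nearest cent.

$261856.00

Value at end of year 2: C / r = $28,000.00 / 0.09 = $311,111.1111
Discount to today: PV = $311,111.1111 / (1 + 0.09)^2 = $311,111.1111 / 1.188100 = $261,856.00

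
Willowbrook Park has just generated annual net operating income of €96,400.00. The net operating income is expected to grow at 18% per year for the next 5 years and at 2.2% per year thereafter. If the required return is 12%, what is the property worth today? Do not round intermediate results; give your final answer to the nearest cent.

D_1 = 113752.00000
D_2 = 134227.36000
D_3 = 158388.28480
D_4 = 186898.17606
D_5 = 220539.84776
Terminal value at year 5: TV = D_5×(1+g_2)/(r−g_2) = 225391.72441/0.098 = 2299915.55516
P_0 = D_1/(1+r)^1 + D_2/(1+r)^2 + D_3/(1+r)^3 + D_4/(1+r)^4 + D_5/(1+r)^5 + TV/(1+r)^5
    = 101564.28571 + 107005.22959 + 112737.65261 + 118777.16971 + 125140.23237 + 1305033.85189 = 1870258.42188

€1870258.42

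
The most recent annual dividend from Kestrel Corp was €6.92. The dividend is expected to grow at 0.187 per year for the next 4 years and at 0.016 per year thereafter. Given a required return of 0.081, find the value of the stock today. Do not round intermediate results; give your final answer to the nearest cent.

€192.41

D_1 = 8.21404
D_2 = 9.75007
D_3 = 11.57333
D_4 = 13.73754
Terminal value at year 4: TV = D_4×(1+g_2)/(r−g_2) = 13.95734/0.065 = 214.72832
P_0 = D_1/(1+r)^1 + D_2/(1+r)^2 + D_3/(1+r)^3 + D_4/(1+r)^4 + TV/(1+r)^4
    = 7.59856 + 8.34365 + 9.16181 + 10.06019 + 157.24851 = 192.41272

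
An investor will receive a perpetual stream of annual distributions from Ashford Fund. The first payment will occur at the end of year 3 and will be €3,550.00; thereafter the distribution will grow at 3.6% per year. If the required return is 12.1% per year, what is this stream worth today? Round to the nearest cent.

Value at end of year 2: C₁ / (r − g) = €3,550.00 / (0.121 − 0.036) = €41,764.7059
Discount to today: PV = €41,764.7059 / (1 + 0.121)^2 = €41,764.7059 / 1.256641 = €33,235.19

€33235.19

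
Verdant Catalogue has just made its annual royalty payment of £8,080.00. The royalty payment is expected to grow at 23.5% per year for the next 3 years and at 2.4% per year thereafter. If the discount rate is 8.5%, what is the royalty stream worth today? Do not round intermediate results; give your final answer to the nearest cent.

£231610.46

D_1 = 9978.80000
D_2 = 12323.81800
D_3 = 15219.91523
Terminal value at year 3: TV = D_3×(1+g_2)/(r−g_2) = 15585.19320/0.061 = 255494.97042
P_0 = D_1/(1+r)^1 + D_2/(1+r)^2 + D_3/(1+r)^3 + TV/(1+r)^3
    = 9197.05069 + 10468.53235 + 11915.79489 + 200029.08145 = 231610.45938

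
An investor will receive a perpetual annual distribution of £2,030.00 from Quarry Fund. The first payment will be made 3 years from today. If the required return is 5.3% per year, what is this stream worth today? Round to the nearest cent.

£34543.27

Value at end of year 2: C / r = £2,030.00 / 0.053 = £38,301.8868
Discount to today: PV = £38,301.8868 / (1 + 0.053)^2 = £38,301.8868 / 1.108809 = £34,543.27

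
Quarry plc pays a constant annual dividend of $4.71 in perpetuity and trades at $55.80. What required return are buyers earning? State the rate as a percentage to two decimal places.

8.44%

P = C/r ⇒ r = C/P = $4.71/$55.80 = 0.084409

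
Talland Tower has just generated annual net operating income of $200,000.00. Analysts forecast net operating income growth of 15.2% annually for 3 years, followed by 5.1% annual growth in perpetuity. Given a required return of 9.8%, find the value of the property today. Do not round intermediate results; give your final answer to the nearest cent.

$5826152.89

D_1 = 230400.00000
D_2 = 265420.80000
D_3 = 305764.76160
Terminal value at year 3: TV = D_3×(1+g_2)/(r−g_2) = 321358.76444/0.047 = 6837420.52003
P_0 = D_1/(1+r)^1 + D_2/(1+r)^2 + D_3/(1+r)^3 + TV/(1+r)^3
    = 209836.06557 + 220155.87208 + 230983.21005 + 5165177.73959 = 5826152.88729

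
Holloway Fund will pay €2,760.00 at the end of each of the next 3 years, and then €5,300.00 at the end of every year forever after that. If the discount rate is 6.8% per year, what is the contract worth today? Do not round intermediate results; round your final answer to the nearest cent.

PV of 3-year annuity: €2,760.00 × [1 − (1+0.068)^−3] / 0.068 = 7269.66087
Perpetuity value at year 3: €5,300.00 / 0.068 = 77941.17647
PV of perpetuity: 77941.17647 / (1+0.068)^3 = 63981.32045
Total PV = 7269.66087 + 63981.32045 = 71250.98132

€71250.98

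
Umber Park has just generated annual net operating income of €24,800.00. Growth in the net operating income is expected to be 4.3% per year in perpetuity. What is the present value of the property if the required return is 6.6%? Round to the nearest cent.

D₁ = D₀ × (1 + g) = €24,800.00 × 1.043 = €25,866.4000
Growing perpetuity: P = D₁ / (r − g) = €25,866.4000 / (0.066 − 0.043) = €1,124,626.09

€1124626.09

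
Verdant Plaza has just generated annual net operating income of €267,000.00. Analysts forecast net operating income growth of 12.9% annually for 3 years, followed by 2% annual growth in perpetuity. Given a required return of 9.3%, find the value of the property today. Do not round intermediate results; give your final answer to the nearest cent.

D_1 = 301443.00000
D_2 = 340329.14700
D_3 = 384231.60696
Terminal value at year 3: TV = D_3×(1+g_2)/(r−g_2) = 391916.23910/0.073 = 5368715.60414
P_0 = D_1/(1+r)^1 + D_2/(1+r)^2 + D_3/(1+r)^3 + TV/(1+r)^3
    = 275794.14456 + 284877.94072 + 294260.92870 + 4111591.05856 = 4966524.07253

€4966524.07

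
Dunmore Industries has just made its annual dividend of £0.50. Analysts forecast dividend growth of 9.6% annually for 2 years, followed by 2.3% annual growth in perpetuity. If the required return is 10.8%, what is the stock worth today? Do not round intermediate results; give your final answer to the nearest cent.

D_1 = 0.54800
D_2 = 0.60061
Terminal value at year 2: TV = D_2×(1+g_2)/(r−g_2) = 0.61442/0.085 = 7.22849
P_0 = D_1/(1+r)^1 + D_2/(1+r)^2 + TV/(1+r)^2
    = 0.49458 + 0.48923 + 5.88801 = 6.87182

£6.87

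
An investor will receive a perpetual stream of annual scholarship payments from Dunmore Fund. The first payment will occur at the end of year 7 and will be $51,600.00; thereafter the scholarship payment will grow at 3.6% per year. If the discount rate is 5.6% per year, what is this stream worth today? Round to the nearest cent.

$1860527.94

Value at end of year 6: C₁ / (r − g) = $51,600.00 / (0.056 − 0.036) = $2,580,000.0000
Discount to today: PV = $2,580,000.0000 / (1 + 0.056)^6 = $2,580,000.0000 / 1.386703 = $1,860,527.94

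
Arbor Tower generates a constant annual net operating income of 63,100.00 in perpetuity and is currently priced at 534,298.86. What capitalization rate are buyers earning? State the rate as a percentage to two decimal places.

11.81%

P = C/r ⇒ r = C/P = 63,100.00/534,298.86 = 0.118099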